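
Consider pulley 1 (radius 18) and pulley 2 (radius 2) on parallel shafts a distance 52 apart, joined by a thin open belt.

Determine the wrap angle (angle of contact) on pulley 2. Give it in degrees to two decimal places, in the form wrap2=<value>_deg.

wrap2=144.16_deg

open belt: β = asin((r2−r1)/C) = asin(-16/52) = -17.9202°
wrap1 = π − 2β = 215.8404°
wrap2 = π + 2β = 144.1596°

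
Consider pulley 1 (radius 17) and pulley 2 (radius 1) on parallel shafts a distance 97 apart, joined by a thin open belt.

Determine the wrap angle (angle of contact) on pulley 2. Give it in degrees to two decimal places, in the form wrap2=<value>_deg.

open belt: β = asin((r2−r1)/C) = asin(-16/97) = -9.4942°
wrap1 = π − 2β = 198.9885°
wrap2 = π + 2β = 161.0115°

wrap2=161.01_deg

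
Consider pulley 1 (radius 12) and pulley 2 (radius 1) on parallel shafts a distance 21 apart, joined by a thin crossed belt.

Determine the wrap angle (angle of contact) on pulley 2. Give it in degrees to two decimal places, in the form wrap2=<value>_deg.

crossed belt: β = asin((r1+r2)/C) = asin(13/21) = 38.2466°
wrap1 = wrap2 = π + 2β = 256.4932°

wrap2=256.49_deg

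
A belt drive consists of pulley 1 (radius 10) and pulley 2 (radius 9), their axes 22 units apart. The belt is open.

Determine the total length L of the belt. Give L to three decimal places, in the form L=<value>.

open belt: β = asin((r2−r1)/C) = asin(-1/22) = -2.6053°
wrap1 = π − 2β = 185.2105°
wrap2 = π + 2β = 174.7895°
tangent length = C·cosβ = 21.9773
L = r1·wrap1 + r2·wrap2 + 2·C·cosβ = 10·3.2325 + 9·3.0507 + 2·21.9773 = 103.7357

L=103.736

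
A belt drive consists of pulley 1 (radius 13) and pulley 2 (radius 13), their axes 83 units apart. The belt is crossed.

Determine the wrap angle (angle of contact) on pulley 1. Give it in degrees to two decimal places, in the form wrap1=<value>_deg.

crossed belt: β = asin((r1+r2)/C) = asin(26/83) = 18.2554°
wrap1 = wrap2 = π + 2β = 216.5108°

wrap1=216.51_deg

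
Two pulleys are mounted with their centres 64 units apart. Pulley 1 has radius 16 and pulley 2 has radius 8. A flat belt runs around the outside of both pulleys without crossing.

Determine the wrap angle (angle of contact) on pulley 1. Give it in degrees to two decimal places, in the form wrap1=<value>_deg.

wrap1=194.36_deg

open belt: β = asin((r2−r1)/C) = asin(-8/64) = -7.1808°
wrap1 = π − 2β = 194.3615°
wrap2 = π + 2β = 165.6385°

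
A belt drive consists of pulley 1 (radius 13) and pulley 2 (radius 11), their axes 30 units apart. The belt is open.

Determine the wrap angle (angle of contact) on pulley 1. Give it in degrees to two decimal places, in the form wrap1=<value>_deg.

open belt: β = asin((r2−r1)/C) = asin(-2/30) = -3.8226°
wrap1 = π − 2β = 187.6451°
wrap2 = π + 2β = 172.3549°

wrap1=187.65_deg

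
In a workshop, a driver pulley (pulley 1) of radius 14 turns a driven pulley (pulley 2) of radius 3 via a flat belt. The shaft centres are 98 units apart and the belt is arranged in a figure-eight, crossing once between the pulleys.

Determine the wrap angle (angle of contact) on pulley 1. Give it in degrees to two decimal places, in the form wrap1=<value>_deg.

crossed belt: β = asin((r1+r2)/C) = asin(17/98) = 9.9896°
wrap1 = wrap2 = π + 2β = 199.9792°

wrap1=199.98_deg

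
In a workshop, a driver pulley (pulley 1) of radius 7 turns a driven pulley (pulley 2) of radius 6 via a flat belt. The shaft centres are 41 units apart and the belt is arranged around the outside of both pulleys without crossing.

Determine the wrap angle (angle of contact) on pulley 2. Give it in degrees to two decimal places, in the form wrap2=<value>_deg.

wrap2=177.20_deg

open belt: β = asin((r2−r1)/C) = asin(-1/41) = -1.3976°
wrap1 = π − 2β = 182.7952°
wrap2 = π + 2β = 177.2048°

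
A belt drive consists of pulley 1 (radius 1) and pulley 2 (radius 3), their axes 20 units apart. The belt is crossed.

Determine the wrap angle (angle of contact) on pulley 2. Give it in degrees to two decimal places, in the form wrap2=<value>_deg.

crossed belt: β = asin((r1+r2)/C) = asin(4/20) = 11.5370°
wrap1 = wrap2 = π + 2β = 203.0739°

wrap2=203.07_deg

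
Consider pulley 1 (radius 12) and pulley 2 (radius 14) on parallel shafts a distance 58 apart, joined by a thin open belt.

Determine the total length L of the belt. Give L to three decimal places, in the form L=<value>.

L=197.750

open belt: β = asin((r2−r1)/C) = asin(2/58) = 1.9761°
wrap1 = π − 2β = 176.0478°
wrap2 = π + 2β = 183.9522°
tangent length = C·cosβ = 57.9655
L = r1·wrap1 + r2·wrap2 + 2·C·cosβ = 12·3.0726 + 14·3.2106 + 2·57.9655 = 197.7504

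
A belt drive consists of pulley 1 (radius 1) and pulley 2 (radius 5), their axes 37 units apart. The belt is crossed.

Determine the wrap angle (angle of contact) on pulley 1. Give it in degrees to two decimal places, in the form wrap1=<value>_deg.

crossed belt: β = asin((r1+r2)/C) = asin(6/37) = 9.3324°
wrap1 = wrap2 = π + 2β = 198.6648°

wrap1=198.66_deg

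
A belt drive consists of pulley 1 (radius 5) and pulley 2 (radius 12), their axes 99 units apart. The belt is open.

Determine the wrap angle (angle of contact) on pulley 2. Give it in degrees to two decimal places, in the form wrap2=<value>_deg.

wrap2=188.11_deg

open belt: β = asin((r2−r1)/C) = asin(7/99) = 4.0546°
wrap1 = π − 2β = 171.8908°
wrap2 = π + 2β = 188.1092°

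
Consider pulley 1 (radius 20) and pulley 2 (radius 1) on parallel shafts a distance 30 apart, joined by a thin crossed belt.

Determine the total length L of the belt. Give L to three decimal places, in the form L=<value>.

L=141.389

crossed belt: β = asin((r1+r2)/C) = asin(21/30) = 44.4270°
wrap1 = wrap2 = π + 2β = 268.8540°
tangent length = C·cosβ = 21.4243
L = (r1+r2)·wrap + 2·C·cosβ = 21·4.6924 + 2·21.4243 = 141.3887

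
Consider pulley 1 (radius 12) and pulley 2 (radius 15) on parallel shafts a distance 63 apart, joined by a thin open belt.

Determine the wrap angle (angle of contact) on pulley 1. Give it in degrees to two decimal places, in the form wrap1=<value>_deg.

open belt: β = asin((r2−r1)/C) = asin(3/63) = 2.7294°
wrap1 = π − 2β = 174.5412°
wrap2 = π + 2β = 185.4588°

wrap1=174.54_deg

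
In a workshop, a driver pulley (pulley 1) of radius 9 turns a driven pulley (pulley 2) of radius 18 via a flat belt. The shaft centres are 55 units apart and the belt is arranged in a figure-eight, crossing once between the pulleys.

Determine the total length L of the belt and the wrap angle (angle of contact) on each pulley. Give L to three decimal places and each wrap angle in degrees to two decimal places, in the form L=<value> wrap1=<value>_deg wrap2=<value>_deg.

L=208.365 wrap1=238.80_deg wrap2=238.80_deg

crossed belt: β = asin((r1+r2)/C) = asin(27/55) = 29.4004°
wrap1 = wrap2 = π + 2β = 238.8007°
tangent length = C·cosβ = 47.9166
L = (r1+r2)·wrap + 2·C·cosβ = 27·4.1679 + 2·47.9166 = 208.3654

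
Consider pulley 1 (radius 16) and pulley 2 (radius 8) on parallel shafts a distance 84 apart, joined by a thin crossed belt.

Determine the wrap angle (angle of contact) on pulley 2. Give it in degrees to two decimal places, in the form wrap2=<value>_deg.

crossed belt: β = asin((r1+r2)/C) = asin(24/84) = 16.6015°
wrap1 = wrap2 = π + 2β = 213.2031°

wrap2=213.20_deg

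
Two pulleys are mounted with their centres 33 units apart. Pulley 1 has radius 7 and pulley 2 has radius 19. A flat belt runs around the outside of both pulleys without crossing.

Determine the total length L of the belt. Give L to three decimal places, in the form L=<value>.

open belt: β = asin((r2−r1)/C) = asin(12/33) = 21.3237°
wrap1 = π − 2β = 137.3526°
wrap2 = π + 2β = 222.6474°
tangent length = C·cosβ = 30.7409
L = r1·wrap1 + r2·wrap2 + 2·C·cosβ = 7·2.3973 + 19·3.8859 + 2·30.7409 = 152.0952

L=152.095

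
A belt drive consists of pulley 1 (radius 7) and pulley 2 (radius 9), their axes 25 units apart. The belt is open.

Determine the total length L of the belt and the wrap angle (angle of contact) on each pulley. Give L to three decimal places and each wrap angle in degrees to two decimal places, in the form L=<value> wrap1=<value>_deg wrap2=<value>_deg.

L=100.426 wrap1=170.82_deg wrap2=189.18_deg

open belt: β = asin((r2−r1)/C) = asin(2/25) = 4.5886°
wrap1 = π − 2β = 170.8229°
wrap2 = π + 2β = 189.1771°
tangent length = C·cosβ = 24.9199
L = r1·wrap1 + r2·wrap2 + 2·C·cosβ = 7·2.9814 + 9·3.3018 + 2·24.9199 = 100.4256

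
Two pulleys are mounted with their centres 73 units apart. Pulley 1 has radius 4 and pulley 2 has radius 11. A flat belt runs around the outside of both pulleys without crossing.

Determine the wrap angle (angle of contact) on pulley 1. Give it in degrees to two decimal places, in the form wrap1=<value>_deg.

wrap1=168.99_deg

open belt: β = asin((r2−r1)/C) = asin(7/73) = 5.5026°
wrap1 = π − 2β = 168.9949°
wrap2 = π + 2β = 191.0051°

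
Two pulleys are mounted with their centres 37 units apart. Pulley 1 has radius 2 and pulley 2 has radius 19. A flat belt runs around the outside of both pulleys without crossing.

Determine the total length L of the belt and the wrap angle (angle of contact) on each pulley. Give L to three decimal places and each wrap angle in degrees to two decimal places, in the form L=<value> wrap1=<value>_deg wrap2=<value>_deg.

open belt: β = asin((r2−r1)/C) = asin(17/37) = 27.3522°
wrap1 = π − 2β = 125.2955°
wrap2 = π + 2β = 234.7045°
tangent length = C·cosβ = 32.8634
L = r1·wrap1 + r2·wrap2 + 2·C·cosβ = 2·2.1868 + 19·4.0964 + 2·32.8634 = 147.9313

L=147.931 wrap1=125.30_deg wrap2=234.70_deg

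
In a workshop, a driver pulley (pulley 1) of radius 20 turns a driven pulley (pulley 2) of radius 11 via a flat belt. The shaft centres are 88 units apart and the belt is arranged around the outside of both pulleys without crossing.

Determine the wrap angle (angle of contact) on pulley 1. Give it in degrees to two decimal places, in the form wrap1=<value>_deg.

wrap1=191.74_deg

open belt: β = asin((r2−r1)/C) = asin(-9/88) = -5.8701°
wrap1 = π − 2β = 191.7401°
wrap2 = π + 2β = 168.2599°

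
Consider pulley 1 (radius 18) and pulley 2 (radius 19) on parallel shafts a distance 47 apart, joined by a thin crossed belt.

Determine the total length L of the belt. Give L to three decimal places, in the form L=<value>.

crossed belt: β = asin((r1+r2)/C) = asin(37/47) = 51.9278°
wrap1 = wrap2 = π + 2β = 283.8555°
tangent length = C·cosβ = 28.9828
L = (r1+r2)·wrap + 2·C·cosβ = 37·4.9542 + 2·28.9828 = 241.2714

L=241.271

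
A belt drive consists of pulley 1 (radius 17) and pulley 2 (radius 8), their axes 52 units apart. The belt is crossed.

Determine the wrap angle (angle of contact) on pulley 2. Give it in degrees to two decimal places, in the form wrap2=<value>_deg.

crossed belt: β = asin((r1+r2)/C) = asin(25/52) = 28.7357°
wrap1 = wrap2 = π + 2β = 237.4713°

wrap2=237.47_deg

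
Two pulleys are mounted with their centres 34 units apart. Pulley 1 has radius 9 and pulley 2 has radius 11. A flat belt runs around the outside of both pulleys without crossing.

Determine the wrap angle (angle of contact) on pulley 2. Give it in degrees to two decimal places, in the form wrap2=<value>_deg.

wrap2=186.74_deg

open belt: β = asin((r2−r1)/C) = asin(2/34) = 3.3723°
wrap1 = π − 2β = 173.2554°
wrap2 = π + 2β = 186.7446°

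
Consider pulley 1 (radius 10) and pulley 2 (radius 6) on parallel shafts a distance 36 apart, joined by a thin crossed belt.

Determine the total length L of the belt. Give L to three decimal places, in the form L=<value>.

crossed belt: β = asin((r1+r2)/C) = asin(16/36) = 26.3878°
wrap1 = wrap2 = π + 2β = 232.7756°
tangent length = C·cosβ = 32.2490
L = (r1+r2)·wrap + 2·C·cosβ = 16·4.0627 + 2·32.2490 = 129.5013

L=129.501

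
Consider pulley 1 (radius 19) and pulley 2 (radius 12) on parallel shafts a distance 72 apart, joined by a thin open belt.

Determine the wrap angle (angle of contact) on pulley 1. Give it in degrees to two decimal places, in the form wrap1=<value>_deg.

open belt: β = asin((r2−r1)/C) = asin(-7/72) = -5.5792°
wrap1 = π − 2β = 191.1585°
wrap2 = π + 2β = 168.8415°

wrap1=191.16_deg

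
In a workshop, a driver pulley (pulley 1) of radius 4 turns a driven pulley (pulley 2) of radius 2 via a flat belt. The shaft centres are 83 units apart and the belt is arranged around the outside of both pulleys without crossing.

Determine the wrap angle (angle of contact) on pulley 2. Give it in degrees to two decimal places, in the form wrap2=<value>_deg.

wrap2=177.24_deg

open belt: β = asin((r2−r1)/C) = asin(-2/83) = -1.3808°
wrap1 = π − 2β = 182.7615°
wrap2 = π + 2β = 177.2385°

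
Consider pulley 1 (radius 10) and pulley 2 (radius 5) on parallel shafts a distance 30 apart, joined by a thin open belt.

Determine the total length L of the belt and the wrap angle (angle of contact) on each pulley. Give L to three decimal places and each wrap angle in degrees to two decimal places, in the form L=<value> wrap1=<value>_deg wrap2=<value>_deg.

L=107.959 wrap1=199.19_deg wrap2=160.81_deg

open belt: β = asin((r2−r1)/C) = asin(-5/30) = -9.5941°
wrap1 = π − 2β = 199.1881°
wrap2 = π + 2β = 160.8119°
tangent length = C·cosβ = 29.5804
L = r1·wrap1 + r2·wrap2 + 2·C·cosβ = 10·3.4765 + 5·2.8067 + 2·29.5804 = 107.9592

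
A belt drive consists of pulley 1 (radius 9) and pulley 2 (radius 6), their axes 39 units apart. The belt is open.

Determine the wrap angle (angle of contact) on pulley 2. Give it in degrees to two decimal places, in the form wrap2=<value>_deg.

open belt: β = asin((r2−r1)/C) = asin(-3/39) = -4.4117°
wrap1 = π − 2β = 188.8235°
wrap2 = π + 2β = 171.1765°

wrap2=171.18_deg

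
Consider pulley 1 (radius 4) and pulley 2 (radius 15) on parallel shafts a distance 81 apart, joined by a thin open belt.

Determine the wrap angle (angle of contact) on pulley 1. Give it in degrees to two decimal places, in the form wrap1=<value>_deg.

open belt: β = asin((r2−r1)/C) = asin(11/81) = 7.8050°
wrap1 = π − 2β = 164.3899°
wrap2 = π + 2β = 195.6101°

wrap1=164.39_deg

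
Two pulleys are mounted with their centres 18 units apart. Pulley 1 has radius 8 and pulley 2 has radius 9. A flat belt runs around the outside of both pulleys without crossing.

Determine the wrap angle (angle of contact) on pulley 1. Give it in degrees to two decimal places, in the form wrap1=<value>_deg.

open belt: β = asin((r2−r1)/C) = asin(1/18) = 3.1847°
wrap1 = π − 2β = 173.6305°
wrap2 = π + 2β = 186.3695°

wrap1=173.63_deg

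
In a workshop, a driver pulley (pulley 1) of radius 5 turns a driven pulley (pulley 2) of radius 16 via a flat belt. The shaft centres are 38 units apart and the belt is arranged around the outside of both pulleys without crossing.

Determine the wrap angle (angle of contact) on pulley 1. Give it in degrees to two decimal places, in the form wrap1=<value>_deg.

open belt: β = asin((r2−r1)/C) = asin(11/38) = 16.8264°
wrap1 = π − 2β = 146.3471°
wrap2 = π + 2β = 213.6529°

wrap1=146.35_deg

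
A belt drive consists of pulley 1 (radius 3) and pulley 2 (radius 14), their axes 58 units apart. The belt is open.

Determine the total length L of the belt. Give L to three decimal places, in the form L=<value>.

L=171.500

open belt: β = asin((r2−r1)/C) = asin(11/58) = 10.9327°
wrap1 = π − 2β = 158.1347°
wrap2 = π + 2β = 201.8653°
tangent length = C·cosβ = 56.9473
L = r1·wrap1 + r2·wrap2 + 2·C·cosβ = 3·2.7600 + 14·3.5232 + 2·56.9473 = 171.4996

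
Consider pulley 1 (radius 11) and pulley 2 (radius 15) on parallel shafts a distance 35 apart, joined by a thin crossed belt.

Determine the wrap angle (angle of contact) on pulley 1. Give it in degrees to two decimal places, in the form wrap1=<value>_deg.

crossed belt: β = asin((r1+r2)/C) = asin(26/35) = 47.9754°
wrap1 = wrap2 = π + 2β = 275.9507°

wrap1=275.95_deg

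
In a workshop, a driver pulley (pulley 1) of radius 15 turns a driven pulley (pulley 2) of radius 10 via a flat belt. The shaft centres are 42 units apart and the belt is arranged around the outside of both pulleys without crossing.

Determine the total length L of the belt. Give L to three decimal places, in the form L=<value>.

open belt: β = asin((r2−r1)/C) = asin(-5/42) = -6.8371°
wrap1 = π − 2β = 193.6743°
wrap2 = π + 2β = 166.3257°
tangent length = C·cosβ = 41.7013
L = r1·wrap1 + r2·wrap2 + 2·C·cosβ = 15·3.3803 + 10·2.9029 + 2·41.7013 = 163.1358

L=163.136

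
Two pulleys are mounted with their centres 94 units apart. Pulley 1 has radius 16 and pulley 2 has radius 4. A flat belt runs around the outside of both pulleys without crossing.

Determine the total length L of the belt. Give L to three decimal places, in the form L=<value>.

open belt: β = asin((r2−r1)/C) = asin(-12/94) = -7.3344°
wrap1 = π − 2β = 194.6687°
wrap2 = π + 2β = 165.3313°
tangent length = C·cosβ = 93.2309
L = r1·wrap1 + r2·wrap2 + 2·C·cosβ = 16·3.3976 + 4·2.8856 + 2·93.2309 = 252.3659

L=252.366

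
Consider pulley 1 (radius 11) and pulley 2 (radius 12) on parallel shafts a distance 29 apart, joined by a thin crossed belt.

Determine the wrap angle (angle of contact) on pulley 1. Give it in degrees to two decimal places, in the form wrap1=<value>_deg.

crossed belt: β = asin((r1+r2)/C) = asin(23/29) = 52.4765°
wrap1 = wrap2 = π + 2β = 284.9530°

wrap1=284.95_deg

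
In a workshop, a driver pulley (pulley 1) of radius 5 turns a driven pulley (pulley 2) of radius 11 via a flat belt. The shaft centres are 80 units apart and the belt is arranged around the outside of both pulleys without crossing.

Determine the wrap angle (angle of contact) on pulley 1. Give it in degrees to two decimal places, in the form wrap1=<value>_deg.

wrap1=171.40_deg

open belt: β = asin((r2−r1)/C) = asin(6/80) = 4.3012°
wrap1 = π − 2β = 171.3976°
wrap2 = π + 2β = 188.6024°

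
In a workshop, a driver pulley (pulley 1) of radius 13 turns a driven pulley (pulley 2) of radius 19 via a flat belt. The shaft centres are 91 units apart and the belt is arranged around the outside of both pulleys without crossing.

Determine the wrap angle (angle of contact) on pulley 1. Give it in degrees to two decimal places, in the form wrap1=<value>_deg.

wrap1=172.44_deg

open belt: β = asin((r2−r1)/C) = asin(6/91) = 3.7805°
wrap1 = π − 2β = 172.4390°
wrap2 = π + 2β = 187.5610°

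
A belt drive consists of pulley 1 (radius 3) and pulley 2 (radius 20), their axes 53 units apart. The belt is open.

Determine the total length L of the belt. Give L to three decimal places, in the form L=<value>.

L=183.758

open belt: β = asin((r2−r1)/C) = asin(17/53) = 18.7086°
wrap1 = π − 2β = 142.5829°
wrap2 = π + 2β = 217.4171°
tangent length = C·cosβ = 50.1996
L = r1·wrap1 + r2·wrap2 + 2·C·cosβ = 3·2.4885 + 20·3.7946 + 2·50.1996 = 183.7577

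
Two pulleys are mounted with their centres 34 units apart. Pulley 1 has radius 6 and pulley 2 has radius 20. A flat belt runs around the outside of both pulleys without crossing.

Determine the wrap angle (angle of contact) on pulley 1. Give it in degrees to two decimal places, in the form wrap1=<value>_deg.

open belt: β = asin((r2−r1)/C) = asin(14/34) = 24.3157°
wrap1 = π − 2β = 131.3685°
wrap2 = π + 2β = 228.6315°

wrap1=131.37_deg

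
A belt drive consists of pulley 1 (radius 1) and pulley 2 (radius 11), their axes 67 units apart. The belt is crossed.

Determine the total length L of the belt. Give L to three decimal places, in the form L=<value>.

crossed belt: β = asin((r1+r2)/C) = asin(12/67) = 10.3176°
wrap1 = wrap2 = π + 2β = 200.6352°
tangent length = C·cosβ = 65.9166
L = (r1+r2)·wrap + 2·C·cosβ = 12·3.5017 + 2·65.9166 = 173.8542

L=173.854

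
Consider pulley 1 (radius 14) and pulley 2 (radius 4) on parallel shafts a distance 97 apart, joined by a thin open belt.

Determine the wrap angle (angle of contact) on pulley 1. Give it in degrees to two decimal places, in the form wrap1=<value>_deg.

open belt: β = asin((r2−r1)/C) = asin(-10/97) = -5.9173°
wrap1 = π − 2β = 191.8346°
wrap2 = π + 2β = 168.1654°

wrap1=191.83_deg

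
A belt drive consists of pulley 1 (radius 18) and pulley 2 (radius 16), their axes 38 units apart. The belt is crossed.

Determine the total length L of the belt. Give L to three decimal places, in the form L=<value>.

L=216.089

crossed belt: β = asin((r1+r2)/C) = asin(34/38) = 63.4746°
wrap1 = wrap2 = π + 2β = 306.9493°
tangent length = C·cosβ = 16.9706
L = (r1+r2)·wrap + 2·C·cosβ = 34·5.3573 + 2·16.9706 = 216.0885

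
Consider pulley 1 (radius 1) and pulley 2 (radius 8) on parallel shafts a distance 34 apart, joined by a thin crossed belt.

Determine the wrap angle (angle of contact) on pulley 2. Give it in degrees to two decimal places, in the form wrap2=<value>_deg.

wrap2=210.70_deg

crossed belt: β = asin((r1+r2)/C) = asin(9/34) = 15.3495°
wrap1 = wrap2 = π + 2β = 210.6990°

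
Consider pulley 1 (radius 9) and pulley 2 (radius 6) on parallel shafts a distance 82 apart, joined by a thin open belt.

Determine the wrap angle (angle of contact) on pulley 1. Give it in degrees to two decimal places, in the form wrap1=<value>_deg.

wrap1=184.19_deg

open belt: β = asin((r2−r1)/C) = asin(-3/82) = -2.0967°
wrap1 = π − 2β = 184.1933°
wrap2 = π + 2β = 175.8067°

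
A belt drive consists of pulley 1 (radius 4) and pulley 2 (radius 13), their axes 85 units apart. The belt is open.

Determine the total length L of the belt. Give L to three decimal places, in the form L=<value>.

L=224.361

open belt: β = asin((r2−r1)/C) = asin(9/85) = 6.0780°
wrap1 = π − 2β = 167.8440°
wrap2 = π + 2β = 192.1560°
tangent length = C·cosβ = 84.5222
L = r1·wrap1 + r2·wrap2 + 2·C·cosβ = 4·2.9294 + 13·3.3538 + 2·84.5222 = 224.3609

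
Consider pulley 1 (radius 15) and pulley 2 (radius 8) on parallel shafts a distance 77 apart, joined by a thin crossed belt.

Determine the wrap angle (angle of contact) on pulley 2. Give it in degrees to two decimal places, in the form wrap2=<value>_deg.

crossed belt: β = asin((r1+r2)/C) = asin(23/77) = 17.3796°
wrap1 = wrap2 = π + 2β = 214.7592°

wrap2=214.76_deg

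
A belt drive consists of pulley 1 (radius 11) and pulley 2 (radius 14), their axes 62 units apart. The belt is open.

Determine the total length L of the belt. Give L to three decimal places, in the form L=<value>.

open belt: β = asin((r2−r1)/C) = asin(3/62) = 2.7735°
wrap1 = π − 2β = 174.4531°
wrap2 = π + 2β = 185.5469°
tangent length = C·cosβ = 61.9274
L = r1·wrap1 + r2·wrap2 + 2·C·cosβ = 11·3.0448 + 14·3.2384 + 2·61.9274 = 202.6850

L=202.685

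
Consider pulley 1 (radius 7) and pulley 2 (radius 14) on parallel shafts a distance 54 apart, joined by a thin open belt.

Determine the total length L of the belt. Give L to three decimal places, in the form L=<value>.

L=174.882

open belt: β = asin((r2−r1)/C) = asin(7/54) = 7.4482°
wrap1 = π − 2β = 165.1036°
wrap2 = π + 2β = 194.8964°
tangent length = C·cosβ = 53.5444
L = r1·wrap1 + r2·wrap2 + 2·C·cosβ = 7·2.8816 + 14·3.4016 + 2·53.5444 = 174.8821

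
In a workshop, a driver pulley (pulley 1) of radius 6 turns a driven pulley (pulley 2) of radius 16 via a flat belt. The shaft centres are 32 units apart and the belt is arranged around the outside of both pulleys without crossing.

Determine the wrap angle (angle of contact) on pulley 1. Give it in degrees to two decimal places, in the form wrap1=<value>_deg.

wrap1=143.58_deg

open belt: β = asin((r2−r1)/C) = asin(10/32) = 18.2100°
wrap1 = π − 2β = 143.5801°
wrap2 = π + 2β = 216.4199°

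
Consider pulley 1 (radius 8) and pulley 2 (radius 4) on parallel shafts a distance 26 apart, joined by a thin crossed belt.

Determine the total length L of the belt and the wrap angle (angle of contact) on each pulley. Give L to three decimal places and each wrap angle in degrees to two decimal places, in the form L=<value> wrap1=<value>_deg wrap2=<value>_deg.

L=95.343 wrap1=234.97_deg wrap2=234.97_deg

crossed belt: β = asin((r1+r2)/C) = asin(12/26) = 27.4864°
wrap1 = wrap2 = π + 2β = 234.9729°
tangent length = C·cosβ = 23.0651
L = (r1+r2)·wrap + 2·C·cosβ = 12·4.1010 + 2·23.0651 = 95.3428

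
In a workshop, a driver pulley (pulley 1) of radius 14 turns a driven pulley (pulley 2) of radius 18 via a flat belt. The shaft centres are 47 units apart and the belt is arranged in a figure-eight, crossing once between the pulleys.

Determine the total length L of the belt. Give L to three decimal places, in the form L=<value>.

L=217.310

crossed belt: β = asin((r1+r2)/C) = asin(32/47) = 42.9102°
wrap1 = wrap2 = π + 2β = 265.8204°
tangent length = C·cosβ = 34.4238
L = (r1+r2)·wrap + 2·C·cosβ = 32·4.6394 + 2·34.4238 = 217.3098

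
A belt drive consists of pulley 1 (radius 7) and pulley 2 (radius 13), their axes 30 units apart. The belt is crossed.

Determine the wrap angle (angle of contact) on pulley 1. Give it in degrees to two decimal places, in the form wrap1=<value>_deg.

crossed belt: β = asin((r1+r2)/C) = asin(20/30) = 41.8103°
wrap1 = wrap2 = π + 2β = 263.6206°

wrap1=263.62_deg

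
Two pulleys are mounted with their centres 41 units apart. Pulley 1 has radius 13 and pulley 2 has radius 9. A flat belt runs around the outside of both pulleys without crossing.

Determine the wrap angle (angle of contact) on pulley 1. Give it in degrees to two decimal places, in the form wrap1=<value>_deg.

wrap1=191.20_deg

open belt: β = asin((r2−r1)/C) = asin(-4/41) = -5.5987°
wrap1 = π − 2β = 191.1975°
wrap2 = π + 2β = 168.8025°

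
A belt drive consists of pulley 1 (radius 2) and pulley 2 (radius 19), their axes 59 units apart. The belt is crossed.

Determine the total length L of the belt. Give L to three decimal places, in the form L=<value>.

crossed belt: β = asin((r1+r2)/C) = asin(21/59) = 20.8506°
wrap1 = wrap2 = π + 2β = 221.7012°
tangent length = C·cosβ = 55.1362
L = (r1+r2)·wrap + 2·C·cosβ = 21·3.8694 + 2·55.1362 = 191.5301

L=191.530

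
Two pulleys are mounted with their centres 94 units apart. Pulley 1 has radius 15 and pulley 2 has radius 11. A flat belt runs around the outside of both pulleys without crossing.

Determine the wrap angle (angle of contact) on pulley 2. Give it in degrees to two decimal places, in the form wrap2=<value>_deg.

wrap2=175.12_deg

open belt: β = asin((r2−r1)/C) = asin(-4/94) = -2.4389°
wrap1 = π − 2β = 184.8777°
wrap2 = π + 2β = 175.1223°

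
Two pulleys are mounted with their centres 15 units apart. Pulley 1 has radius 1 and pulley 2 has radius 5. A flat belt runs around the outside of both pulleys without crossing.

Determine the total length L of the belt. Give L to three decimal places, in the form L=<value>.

open belt: β = asin((r2−r1)/C) = asin(4/15) = 15.4660°
wrap1 = π − 2β = 149.0680°
wrap2 = π + 2β = 210.9320°
tangent length = C·cosβ = 14.4568
L = r1·wrap1 + r2·wrap2 + 2·C·cosβ = 1·2.6017 + 5·3.6815 + 2·14.4568 = 49.9227

L=49.923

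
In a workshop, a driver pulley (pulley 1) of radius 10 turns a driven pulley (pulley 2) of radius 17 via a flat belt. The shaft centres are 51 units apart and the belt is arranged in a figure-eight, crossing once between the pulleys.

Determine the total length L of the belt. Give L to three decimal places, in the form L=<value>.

crossed belt: β = asin((r1+r2)/C) = asin(27/51) = 31.9657°
wrap1 = wrap2 = π + 2β = 243.9314°
tangent length = C·cosβ = 43.2666
L = (r1+r2)·wrap + 2·C·cosβ = 27·4.2574 + 2·43.2666 = 201.4832

L=201.483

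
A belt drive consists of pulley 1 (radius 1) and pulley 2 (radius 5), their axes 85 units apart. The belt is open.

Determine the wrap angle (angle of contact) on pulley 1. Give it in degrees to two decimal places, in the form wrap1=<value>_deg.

open belt: β = asin((r2−r1)/C) = asin(4/85) = 2.6973°
wrap1 = π − 2β = 174.6055°
wrap2 = π + 2β = 185.3945°

wrap1=174.61_deg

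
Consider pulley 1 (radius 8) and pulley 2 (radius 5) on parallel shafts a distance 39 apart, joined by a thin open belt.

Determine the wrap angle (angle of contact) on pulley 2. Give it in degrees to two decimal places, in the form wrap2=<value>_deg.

wrap2=171.18_deg

open belt: β = asin((r2−r1)/C) = asin(-3/39) = -4.4117°
wrap1 = π − 2β = 188.8235°
wrap2 = π + 2β = 171.1765°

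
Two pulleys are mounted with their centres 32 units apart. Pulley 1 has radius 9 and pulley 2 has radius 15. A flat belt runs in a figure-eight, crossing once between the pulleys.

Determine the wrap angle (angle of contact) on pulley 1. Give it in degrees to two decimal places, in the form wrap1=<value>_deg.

wrap1=277.18_deg

crossed belt: β = asin((r1+r2)/C) = asin(24/32) = 48.5904°
wrap1 = wrap2 = π + 2β = 277.1808°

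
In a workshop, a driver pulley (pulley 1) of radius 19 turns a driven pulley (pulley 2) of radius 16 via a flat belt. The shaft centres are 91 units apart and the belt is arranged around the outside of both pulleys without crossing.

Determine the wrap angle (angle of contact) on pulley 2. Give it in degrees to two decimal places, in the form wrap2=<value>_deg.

open belt: β = asin((r2−r1)/C) = asin(-3/91) = -1.8892°
wrap1 = π − 2β = 183.7784°
wrap2 = π + 2β = 176.2216°

wrap2=176.22_deg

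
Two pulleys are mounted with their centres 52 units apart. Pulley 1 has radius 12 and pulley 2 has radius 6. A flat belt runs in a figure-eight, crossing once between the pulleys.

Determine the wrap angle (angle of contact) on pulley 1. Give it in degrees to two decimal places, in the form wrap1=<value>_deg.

wrap1=220.50_deg

crossed belt: β = asin((r1+r2)/C) = asin(18/52) = 20.2522°
wrap1 = wrap2 = π + 2β = 220.5045°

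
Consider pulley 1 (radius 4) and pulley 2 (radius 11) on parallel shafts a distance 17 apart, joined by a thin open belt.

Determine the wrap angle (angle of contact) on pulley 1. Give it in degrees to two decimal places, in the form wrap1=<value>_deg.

open belt: β = asin((r2−r1)/C) = asin(7/17) = 24.3157°
wrap1 = π − 2β = 131.3685°
wrap2 = π + 2β = 228.6315°

wrap1=131.37_deg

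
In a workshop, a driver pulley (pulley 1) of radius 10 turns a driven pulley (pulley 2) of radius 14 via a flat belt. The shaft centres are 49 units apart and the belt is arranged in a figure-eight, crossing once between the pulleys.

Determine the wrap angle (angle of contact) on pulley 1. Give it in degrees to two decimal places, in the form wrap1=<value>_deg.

wrap1=238.65_deg

crossed belt: β = asin((r1+r2)/C) = asin(24/49) = 29.3272°
wrap1 = wrap2 = π + 2β = 238.6543°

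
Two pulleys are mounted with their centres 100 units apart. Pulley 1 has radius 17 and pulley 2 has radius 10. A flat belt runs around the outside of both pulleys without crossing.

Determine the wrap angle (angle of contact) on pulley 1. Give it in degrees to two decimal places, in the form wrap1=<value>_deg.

open belt: β = asin((r2−r1)/C) = asin(-7/100) = -4.0140°
wrap1 = π − 2β = 188.0280°
wrap2 = π + 2β = 171.9720°

wrap1=188.03_deg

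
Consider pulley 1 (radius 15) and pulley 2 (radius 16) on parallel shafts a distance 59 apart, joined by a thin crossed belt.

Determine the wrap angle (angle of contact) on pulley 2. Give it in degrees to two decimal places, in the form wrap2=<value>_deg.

crossed belt: β = asin((r1+r2)/C) = asin(31/59) = 31.6968°
wrap1 = wrap2 = π + 2β = 243.3935°

wrap2=243.39_deg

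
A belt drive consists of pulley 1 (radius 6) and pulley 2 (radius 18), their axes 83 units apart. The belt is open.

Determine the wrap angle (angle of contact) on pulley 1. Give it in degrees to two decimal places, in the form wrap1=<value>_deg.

open belt: β = asin((r2−r1)/C) = asin(12/83) = 8.3129°
wrap1 = π − 2β = 163.3743°
wrap2 = π + 2β = 196.6257°

wrap1=163.37_deg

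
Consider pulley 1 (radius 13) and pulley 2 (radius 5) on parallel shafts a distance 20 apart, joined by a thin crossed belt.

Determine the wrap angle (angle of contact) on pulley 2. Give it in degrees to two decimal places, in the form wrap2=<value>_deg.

crossed belt: β = asin((r1+r2)/C) = asin(18/20) = 64.1581°
wrap1 = wrap2 = π + 2β = 308.3161°

wrap2=308.32_deg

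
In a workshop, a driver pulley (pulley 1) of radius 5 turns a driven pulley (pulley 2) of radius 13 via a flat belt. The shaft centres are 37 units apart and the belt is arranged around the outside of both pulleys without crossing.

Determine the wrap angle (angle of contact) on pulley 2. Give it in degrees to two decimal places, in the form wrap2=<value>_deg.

open belt: β = asin((r2−r1)/C) = asin(8/37) = 12.4869°
wrap1 = π − 2β = 155.0262°
wrap2 = π + 2β = 204.9738°

wrap2=204.97_deg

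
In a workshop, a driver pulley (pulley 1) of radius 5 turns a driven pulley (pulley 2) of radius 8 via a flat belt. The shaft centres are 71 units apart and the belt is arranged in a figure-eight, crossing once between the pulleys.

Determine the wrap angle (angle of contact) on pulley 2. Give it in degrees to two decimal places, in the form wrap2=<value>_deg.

wrap2=201.10_deg

crossed belt: β = asin((r1+r2)/C) = asin(13/71) = 10.5503°
wrap1 = wrap2 = π + 2β = 201.1006°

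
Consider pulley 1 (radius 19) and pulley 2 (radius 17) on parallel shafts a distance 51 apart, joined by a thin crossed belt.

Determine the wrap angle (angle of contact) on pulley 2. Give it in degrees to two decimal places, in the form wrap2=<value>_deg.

wrap2=269.80_deg

crossed belt: β = asin((r1+r2)/C) = asin(36/51) = 44.9009°
wrap1 = wrap2 = π + 2β = 269.8017°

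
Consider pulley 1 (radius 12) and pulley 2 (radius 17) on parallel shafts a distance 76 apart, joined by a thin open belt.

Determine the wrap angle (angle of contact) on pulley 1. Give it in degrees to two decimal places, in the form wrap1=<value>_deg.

wrap1=172.46_deg

open belt: β = asin((r2−r1)/C) = asin(5/76) = 3.7722°
wrap1 = π − 2β = 172.4556°
wrap2 = π + 2β = 187.5444°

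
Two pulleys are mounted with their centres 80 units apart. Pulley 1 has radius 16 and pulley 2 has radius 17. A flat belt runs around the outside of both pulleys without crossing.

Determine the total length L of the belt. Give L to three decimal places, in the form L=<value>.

L=263.685

open belt: β = asin((r2−r1)/C) = asin(1/80) = 0.7162°
wrap1 = π − 2β = 178.5676°
wrap2 = π + 2β = 181.4324°
tangent length = C·cosβ = 79.9937
L = r1·wrap1 + r2·wrap2 + 2·C·cosβ = 16·3.1166 + 17·3.1666 + 2·79.9937 = 263.6851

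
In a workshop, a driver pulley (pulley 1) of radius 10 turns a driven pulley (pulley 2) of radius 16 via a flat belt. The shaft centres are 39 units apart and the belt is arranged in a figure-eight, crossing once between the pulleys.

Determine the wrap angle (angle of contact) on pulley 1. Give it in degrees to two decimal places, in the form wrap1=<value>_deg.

crossed belt: β = asin((r1+r2)/C) = asin(26/39) = 41.8103°
wrap1 = wrap2 = π + 2β = 263.6206°

wrap1=263.62_deg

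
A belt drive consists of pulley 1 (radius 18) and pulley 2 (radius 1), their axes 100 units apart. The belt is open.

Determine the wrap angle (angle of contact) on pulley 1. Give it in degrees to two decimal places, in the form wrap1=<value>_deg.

wrap1=199.58_deg

open belt: β = asin((r2−r1)/C) = asin(-17/100) = -9.7878°
wrap1 = π − 2β = 199.5756°
wrap2 = π + 2β = 160.4244°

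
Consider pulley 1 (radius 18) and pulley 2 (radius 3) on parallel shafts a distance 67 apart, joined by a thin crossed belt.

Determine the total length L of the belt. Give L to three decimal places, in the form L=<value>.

crossed belt: β = asin((r1+r2)/C) = asin(21/67) = 18.2662°
wrap1 = wrap2 = π + 2β = 216.5325°
tangent length = C·cosβ = 63.6239
L = (r1+r2)·wrap + 2·C·cosβ = 21·3.7792 + 2·63.6239 = 206.6111

L=206.611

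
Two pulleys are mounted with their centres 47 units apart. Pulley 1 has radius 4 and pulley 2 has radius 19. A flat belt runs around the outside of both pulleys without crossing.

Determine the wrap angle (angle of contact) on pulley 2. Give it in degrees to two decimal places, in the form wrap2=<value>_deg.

wrap2=217.22_deg

open belt: β = asin((r2−r1)/C) = asin(15/47) = 18.6115°
wrap1 = π − 2β = 142.7771°
wrap2 = π + 2β = 217.2229°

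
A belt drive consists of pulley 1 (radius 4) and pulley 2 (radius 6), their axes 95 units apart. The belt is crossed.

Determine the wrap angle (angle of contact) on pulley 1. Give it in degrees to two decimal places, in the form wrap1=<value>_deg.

crossed belt: β = asin((r1+r2)/C) = asin(10/95) = 6.0423°
wrap1 = wrap2 = π + 2β = 192.0847°

wrap1=192.08_deg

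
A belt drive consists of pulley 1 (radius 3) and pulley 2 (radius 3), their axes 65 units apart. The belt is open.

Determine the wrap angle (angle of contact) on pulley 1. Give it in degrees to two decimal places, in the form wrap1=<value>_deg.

wrap1=180.00_deg

open belt: β = asin((r2−r1)/C) = asin(0/65) = 0.0000°
wrap1 = π − 2β = 180.0000°
wrap2 = π + 2β = 180.0000°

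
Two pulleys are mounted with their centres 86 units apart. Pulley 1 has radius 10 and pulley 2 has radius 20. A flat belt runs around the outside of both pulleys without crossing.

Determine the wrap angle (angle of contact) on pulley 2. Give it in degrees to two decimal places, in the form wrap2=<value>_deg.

wrap2=193.35_deg

open belt: β = asin((r2−r1)/C) = asin(10/86) = 6.6774°
wrap1 = π − 2β = 166.6452°
wrap2 = π + 2β = 193.3548°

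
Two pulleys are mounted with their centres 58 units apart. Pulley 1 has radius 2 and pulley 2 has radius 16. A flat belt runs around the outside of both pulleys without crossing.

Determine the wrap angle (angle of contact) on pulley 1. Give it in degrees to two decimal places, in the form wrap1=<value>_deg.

open belt: β = asin((r2−r1)/C) = asin(14/58) = 13.9680°
wrap1 = π − 2β = 152.0641°
wrap2 = π + 2β = 207.9359°

wrap1=152.06_deg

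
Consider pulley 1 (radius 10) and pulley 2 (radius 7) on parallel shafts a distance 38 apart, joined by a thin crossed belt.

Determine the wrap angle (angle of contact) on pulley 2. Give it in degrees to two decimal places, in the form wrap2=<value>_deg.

wrap2=233.15_deg

crossed belt: β = asin((r1+r2)/C) = asin(17/38) = 26.5750°
wrap1 = wrap2 = π + 2β = 233.1499°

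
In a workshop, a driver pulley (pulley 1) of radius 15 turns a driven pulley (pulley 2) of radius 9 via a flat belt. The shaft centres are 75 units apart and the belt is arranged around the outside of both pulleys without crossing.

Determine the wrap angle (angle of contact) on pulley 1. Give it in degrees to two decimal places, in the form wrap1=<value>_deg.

wrap1=189.18_deg

open belt: β = asin((r2−r1)/C) = asin(-6/75) = -4.5886°
wrap1 = π − 2β = 189.1771°
wrap2 = π + 2β = 170.8229°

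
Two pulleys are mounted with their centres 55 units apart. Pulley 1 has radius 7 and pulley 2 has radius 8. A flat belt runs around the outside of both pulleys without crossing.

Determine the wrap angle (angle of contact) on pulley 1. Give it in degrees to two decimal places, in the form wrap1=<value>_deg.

open belt: β = asin((r2−r1)/C) = asin(1/55) = 1.0418°
wrap1 = π − 2β = 177.9164°
wrap2 = π + 2β = 182.0836°

wrap1=177.92_deg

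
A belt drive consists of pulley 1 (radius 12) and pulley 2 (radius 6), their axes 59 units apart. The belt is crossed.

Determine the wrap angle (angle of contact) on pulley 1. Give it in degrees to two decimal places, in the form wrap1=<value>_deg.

wrap1=215.53_deg

crossed belt: β = asin((r1+r2)/C) = asin(18/59) = 17.7633°
wrap1 = wrap2 = π + 2β = 215.5265°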